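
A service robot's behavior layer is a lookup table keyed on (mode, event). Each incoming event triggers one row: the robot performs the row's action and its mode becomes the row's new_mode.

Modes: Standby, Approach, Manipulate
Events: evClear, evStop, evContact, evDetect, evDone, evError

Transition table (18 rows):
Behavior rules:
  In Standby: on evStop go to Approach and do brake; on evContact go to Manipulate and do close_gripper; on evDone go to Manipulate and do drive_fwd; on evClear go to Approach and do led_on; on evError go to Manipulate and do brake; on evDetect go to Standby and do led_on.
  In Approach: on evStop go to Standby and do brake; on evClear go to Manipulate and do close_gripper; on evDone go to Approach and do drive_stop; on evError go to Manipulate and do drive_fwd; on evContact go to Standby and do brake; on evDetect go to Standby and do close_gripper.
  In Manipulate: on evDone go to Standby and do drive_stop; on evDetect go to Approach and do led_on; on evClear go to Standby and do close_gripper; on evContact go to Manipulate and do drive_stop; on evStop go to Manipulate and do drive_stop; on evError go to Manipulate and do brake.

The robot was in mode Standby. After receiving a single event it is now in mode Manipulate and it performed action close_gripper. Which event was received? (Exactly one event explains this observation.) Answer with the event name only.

try evClear: (Standby, evClear) → (Approach, led_on)
try evStop: (Standby, evStop) → (Approach, brake)
try evContact: (Standby, evContact) → (Manipulate, close_gripper)  ← matches
try evDetect: (Standby, evDetect) → (Standby, led_on)
try evDone: (Standby, evDone) → (Manipulate, drive_fwd)
try evError: (Standby, evError) → (Manipulate, brake)

evContact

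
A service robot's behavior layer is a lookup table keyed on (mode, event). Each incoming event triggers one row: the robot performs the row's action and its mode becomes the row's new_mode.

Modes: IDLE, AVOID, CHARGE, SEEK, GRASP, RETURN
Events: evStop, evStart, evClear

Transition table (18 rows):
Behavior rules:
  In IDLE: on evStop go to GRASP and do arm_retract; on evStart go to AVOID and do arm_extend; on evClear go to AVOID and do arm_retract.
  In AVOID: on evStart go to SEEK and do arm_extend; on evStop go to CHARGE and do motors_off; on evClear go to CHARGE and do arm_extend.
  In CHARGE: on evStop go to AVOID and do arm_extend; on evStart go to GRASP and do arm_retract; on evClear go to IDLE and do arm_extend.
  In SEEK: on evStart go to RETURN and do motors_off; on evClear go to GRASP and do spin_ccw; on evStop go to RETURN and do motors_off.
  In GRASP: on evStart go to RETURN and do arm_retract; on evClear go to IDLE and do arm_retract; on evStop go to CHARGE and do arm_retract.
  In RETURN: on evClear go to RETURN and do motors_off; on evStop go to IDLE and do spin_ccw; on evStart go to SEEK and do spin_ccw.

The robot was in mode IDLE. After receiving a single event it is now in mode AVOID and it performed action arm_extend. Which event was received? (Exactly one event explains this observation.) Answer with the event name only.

evStart

try evStop: (IDLE, evStop) → (GRASP, arm_retract)
try evStart: (IDLE, evStart) → (AVOID, arm_extend)  ← matches
try evClear: (IDLE, evClear) → (AVOID, arm_retract)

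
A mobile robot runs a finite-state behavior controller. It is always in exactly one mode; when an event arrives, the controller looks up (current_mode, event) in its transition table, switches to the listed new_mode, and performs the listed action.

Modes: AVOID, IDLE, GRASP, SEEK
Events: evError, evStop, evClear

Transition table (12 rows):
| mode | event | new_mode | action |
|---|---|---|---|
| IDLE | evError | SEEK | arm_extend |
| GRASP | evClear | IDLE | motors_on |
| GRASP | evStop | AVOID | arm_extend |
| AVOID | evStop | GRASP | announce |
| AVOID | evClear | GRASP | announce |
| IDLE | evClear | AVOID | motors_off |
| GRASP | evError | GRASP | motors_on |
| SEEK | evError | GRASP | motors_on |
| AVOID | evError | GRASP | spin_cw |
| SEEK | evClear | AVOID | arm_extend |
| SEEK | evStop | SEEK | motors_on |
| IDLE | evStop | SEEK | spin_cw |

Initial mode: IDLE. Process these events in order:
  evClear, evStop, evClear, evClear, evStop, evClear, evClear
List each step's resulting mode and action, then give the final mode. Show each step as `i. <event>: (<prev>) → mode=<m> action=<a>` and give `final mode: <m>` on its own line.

final mode: AVOID

1. evClear: (IDLE) → mode=AVOID action=motors_off
2. evStop: (AVOID) → mode=GRASP action=announce
3. evClear: (GRASP) → mode=IDLE action=motors_on
4. evClear: (IDLE) → mode=AVOID action=motors_off
5. evStop: (AVOID) → mode=GRASP action=announce
6. evClear: (GRASP) → mode=IDLE action=motors_on
7. evClear: (IDLE) → mode=AVOID action=motors_off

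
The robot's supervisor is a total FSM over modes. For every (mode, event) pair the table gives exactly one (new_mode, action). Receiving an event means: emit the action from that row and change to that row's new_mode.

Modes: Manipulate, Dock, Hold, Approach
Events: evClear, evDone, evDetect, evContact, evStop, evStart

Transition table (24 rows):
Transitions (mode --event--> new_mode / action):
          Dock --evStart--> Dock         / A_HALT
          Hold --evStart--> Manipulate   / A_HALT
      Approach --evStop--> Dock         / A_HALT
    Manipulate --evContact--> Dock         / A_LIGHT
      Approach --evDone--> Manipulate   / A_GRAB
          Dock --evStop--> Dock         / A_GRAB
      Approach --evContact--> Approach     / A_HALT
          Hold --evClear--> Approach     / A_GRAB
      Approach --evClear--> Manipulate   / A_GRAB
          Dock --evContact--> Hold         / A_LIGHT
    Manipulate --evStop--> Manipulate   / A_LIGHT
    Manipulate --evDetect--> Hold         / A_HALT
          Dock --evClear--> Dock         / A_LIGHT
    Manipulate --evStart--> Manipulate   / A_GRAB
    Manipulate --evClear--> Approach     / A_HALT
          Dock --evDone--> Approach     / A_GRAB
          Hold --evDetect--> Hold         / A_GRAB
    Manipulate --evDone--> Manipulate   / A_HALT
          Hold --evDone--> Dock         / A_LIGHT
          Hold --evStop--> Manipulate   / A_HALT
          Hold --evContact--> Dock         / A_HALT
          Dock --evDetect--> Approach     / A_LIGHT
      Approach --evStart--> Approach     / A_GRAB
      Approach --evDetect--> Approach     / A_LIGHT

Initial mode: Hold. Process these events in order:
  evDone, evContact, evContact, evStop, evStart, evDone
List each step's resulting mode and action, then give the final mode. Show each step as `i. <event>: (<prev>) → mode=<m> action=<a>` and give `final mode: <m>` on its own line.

1. evDone: (Hold) → mode=Dock action=A_LIGHT
2. evContact: (Dock) → mode=Hold action=A_LIGHT
3. evContact: (Hold) → mode=Dock action=A_HALT
4. evStop: (Dock) → mode=Dock action=A_GRAB
5. evStart: (Dock) → mode=Dock action=A_HALT
6. evDone: (Dock) → mode=Approach action=A_GRAB

final mode: Approach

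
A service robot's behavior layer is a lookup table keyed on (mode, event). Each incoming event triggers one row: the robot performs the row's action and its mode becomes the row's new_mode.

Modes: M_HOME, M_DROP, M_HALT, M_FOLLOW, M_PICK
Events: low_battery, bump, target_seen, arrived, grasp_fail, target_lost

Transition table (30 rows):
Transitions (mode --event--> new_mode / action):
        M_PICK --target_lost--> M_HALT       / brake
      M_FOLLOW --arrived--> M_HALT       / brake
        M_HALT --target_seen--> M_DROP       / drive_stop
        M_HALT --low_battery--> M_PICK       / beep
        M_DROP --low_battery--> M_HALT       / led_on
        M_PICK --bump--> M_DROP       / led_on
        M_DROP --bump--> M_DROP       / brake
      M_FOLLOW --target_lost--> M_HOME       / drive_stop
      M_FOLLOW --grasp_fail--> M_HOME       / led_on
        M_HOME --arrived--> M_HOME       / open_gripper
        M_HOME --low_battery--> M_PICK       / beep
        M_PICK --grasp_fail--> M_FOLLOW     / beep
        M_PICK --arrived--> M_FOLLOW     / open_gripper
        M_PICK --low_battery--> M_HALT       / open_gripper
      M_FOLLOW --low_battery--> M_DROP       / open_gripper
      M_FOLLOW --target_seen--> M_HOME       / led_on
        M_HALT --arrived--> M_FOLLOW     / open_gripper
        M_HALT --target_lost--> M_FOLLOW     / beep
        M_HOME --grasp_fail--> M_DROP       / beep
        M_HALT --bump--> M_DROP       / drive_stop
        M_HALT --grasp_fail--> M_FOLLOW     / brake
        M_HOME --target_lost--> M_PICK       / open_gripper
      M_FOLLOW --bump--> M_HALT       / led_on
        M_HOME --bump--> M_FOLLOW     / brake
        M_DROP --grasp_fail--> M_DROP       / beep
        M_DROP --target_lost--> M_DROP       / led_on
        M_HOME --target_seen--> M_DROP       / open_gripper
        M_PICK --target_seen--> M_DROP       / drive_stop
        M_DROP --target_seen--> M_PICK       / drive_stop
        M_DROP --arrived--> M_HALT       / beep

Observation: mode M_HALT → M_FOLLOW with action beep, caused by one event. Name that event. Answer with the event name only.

try low_battery: (M_HALT, low_battery) → (M_PICK, beep)
try bump: (M_HALT, bump) → (M_DROP, drive_stop)
try target_seen: (M_HALT, target_seen) → (M_DROP, drive_stop)
try arrived: (M_HALT, arrived) → (M_FOLLOW, open_gripper)
try grasp_fail: (M_HALT, grasp_fail) → (M_FOLLOW, brake)
try target_lost: (M_HALT, target_lost) → (M_FOLLOW, beep)  ← matches

target_lost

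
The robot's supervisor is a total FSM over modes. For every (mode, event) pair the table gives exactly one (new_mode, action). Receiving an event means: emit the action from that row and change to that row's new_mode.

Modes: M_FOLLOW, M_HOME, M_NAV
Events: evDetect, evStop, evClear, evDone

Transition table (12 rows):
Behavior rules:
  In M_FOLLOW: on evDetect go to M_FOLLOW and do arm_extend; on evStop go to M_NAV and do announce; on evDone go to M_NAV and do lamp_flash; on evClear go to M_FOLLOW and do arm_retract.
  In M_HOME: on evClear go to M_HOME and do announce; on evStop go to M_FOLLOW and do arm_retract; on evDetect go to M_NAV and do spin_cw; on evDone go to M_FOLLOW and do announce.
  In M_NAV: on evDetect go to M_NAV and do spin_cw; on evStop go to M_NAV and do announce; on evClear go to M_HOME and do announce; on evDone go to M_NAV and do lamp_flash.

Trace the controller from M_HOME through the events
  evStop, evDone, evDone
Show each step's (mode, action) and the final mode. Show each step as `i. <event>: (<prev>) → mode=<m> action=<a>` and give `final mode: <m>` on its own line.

1. evStop: (M_HOME) → mode=M_FOLLOW action=arm_retract
2. evDone: (M_FOLLOW) → mode=M_NAV action=lamp_flash
3. evDone: (M_NAV) → mode=M_NAV action=lamp_flash

final mode: M_NAV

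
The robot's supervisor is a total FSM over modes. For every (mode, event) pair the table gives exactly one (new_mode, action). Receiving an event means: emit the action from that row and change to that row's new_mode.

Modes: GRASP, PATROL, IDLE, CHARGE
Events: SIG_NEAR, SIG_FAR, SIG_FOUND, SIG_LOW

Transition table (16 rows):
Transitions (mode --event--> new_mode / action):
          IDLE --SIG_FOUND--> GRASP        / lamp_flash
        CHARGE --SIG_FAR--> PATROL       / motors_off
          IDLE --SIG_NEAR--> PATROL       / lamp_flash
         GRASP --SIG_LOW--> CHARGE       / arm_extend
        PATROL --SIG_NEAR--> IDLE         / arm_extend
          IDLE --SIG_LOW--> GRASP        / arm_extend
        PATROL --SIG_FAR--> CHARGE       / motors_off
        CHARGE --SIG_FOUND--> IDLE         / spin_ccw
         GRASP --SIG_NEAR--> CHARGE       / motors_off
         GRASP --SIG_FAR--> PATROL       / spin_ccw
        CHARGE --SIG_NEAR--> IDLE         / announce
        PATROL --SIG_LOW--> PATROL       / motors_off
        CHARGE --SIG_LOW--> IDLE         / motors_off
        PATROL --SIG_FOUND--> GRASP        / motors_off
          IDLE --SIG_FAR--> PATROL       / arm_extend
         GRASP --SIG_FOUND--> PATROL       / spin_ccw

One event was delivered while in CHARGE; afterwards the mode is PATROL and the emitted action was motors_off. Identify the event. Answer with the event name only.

try SIG_NEAR: (CHARGE, SIG_NEAR) → (IDLE, announce)
try SIG_FAR: (CHARGE, SIG_FAR) → (PATROL, motors_off)  ← matches
try SIG_FOUND: (CHARGE, SIG_FOUND) → (IDLE, spin_ccw)
try SIG_LOW: (CHARGE, SIG_LOW) → (IDLE, motors_off)

SIG_FAR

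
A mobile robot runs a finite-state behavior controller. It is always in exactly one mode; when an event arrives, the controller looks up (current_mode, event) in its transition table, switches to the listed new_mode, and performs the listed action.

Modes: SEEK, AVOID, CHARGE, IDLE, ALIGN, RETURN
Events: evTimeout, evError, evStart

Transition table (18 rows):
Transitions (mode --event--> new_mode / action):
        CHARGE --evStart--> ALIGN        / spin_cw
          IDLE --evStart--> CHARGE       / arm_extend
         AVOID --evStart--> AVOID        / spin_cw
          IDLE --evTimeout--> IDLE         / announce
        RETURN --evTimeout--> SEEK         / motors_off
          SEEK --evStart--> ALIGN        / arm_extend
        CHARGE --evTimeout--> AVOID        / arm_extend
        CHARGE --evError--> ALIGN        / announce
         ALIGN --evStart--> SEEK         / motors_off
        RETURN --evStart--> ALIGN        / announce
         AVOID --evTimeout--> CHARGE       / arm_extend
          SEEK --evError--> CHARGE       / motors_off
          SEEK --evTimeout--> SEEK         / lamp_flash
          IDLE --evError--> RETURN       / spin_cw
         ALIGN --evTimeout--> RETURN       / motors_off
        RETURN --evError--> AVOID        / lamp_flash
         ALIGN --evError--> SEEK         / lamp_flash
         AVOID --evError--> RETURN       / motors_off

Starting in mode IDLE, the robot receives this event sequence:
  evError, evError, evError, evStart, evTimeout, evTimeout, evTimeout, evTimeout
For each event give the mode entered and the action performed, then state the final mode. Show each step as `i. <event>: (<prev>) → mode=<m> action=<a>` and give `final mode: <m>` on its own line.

1. evError: (IDLE) → mode=RETURN action=spin_cw
2. evError: (RETURN) → mode=AVOID action=lamp_flash
3. evError: (AVOID) → mode=RETURN action=motors_off
4. evStart: (RETURN) → mode=ALIGN action=announce
5. evTimeout: (ALIGN) → mode=RETURN action=motors_off
6. evTimeout: (RETURN) → mode=SEEK action=motors_off
7. evTimeout: (SEEK) → mode=SEEK action=lamp_flash
8. evTimeout: (SEEK) → mode=SEEK action=lamp_flash

final mode: SEEK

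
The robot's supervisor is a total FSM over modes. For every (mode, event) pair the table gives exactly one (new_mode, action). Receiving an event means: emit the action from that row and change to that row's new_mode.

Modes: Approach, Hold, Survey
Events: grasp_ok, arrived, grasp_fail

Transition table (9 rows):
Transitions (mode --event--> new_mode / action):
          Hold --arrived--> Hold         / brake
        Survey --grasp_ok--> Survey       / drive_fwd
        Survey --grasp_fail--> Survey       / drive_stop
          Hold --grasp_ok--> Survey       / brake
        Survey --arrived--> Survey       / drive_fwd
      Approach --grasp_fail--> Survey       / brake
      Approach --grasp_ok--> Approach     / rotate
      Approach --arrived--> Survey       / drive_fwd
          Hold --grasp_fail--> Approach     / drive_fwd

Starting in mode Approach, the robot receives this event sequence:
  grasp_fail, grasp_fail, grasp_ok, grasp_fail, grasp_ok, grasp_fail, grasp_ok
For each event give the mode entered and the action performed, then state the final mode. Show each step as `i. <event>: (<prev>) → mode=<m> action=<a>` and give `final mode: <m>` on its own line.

final mode: Survey

1. grasp_fail: (Approach) → mode=Survey action=brake
2. grasp_fail: (Survey) → mode=Survey action=drive_stop
3. grasp_ok: (Survey) → mode=Survey action=drive_fwd
4. grasp_fail: (Survey) → mode=Survey action=drive_stop
5. grasp_ok: (Survey) → mode=Survey action=drive_fwd
6. grasp_fail: (Survey) → mode=Survey action=drive_stop
7. grasp_ok: (Survey) → mode=Survey action=drive_fwd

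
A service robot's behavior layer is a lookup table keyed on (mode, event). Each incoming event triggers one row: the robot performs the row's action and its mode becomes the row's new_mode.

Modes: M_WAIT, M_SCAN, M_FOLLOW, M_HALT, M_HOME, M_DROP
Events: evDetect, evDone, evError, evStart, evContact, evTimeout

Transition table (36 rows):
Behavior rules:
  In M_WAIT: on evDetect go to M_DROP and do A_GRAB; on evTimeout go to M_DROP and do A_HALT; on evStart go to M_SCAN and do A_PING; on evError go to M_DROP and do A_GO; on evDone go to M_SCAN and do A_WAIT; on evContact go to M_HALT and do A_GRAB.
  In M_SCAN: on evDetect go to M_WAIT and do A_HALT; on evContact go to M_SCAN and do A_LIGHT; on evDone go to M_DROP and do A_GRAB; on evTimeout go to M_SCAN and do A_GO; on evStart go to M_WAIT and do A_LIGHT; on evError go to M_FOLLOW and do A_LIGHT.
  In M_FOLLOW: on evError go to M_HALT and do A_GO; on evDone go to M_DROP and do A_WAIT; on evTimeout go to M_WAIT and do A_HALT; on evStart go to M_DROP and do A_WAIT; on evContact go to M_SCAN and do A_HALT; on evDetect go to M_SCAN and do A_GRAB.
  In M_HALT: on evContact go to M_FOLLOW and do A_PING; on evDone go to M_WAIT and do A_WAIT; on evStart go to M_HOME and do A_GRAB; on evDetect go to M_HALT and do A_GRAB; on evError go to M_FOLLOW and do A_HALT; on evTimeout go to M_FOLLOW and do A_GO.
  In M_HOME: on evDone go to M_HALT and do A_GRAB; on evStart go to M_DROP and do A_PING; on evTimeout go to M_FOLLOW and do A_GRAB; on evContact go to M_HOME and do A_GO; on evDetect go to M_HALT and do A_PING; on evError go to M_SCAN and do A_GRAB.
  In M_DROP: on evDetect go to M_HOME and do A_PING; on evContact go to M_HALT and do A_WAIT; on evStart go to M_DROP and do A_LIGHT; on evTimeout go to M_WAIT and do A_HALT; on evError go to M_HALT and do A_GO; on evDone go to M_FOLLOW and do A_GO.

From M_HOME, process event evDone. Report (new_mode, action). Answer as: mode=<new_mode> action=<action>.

current mode = M_HOME; filter table to that mode:
  (M_HOME, evDone) → (M_HALT, A_GRAB)  ← event matches
  (M_HOME, evStart) → (M_DROP, A_PING)
  (M_HOME, evTimeout) → (M_FOLLOW, A_GRAB)
  (M_HOME, evContact) → (M_HOME, A_GO)
  (M_HOME, evDetect) → (M_HALT, A_PING)
  (M_HOME, evError) → (M_SCAN, A_GRAB)
event = evDone selects (M_HALT, A_GRAB)

mode=M_HALT action=A_GRAB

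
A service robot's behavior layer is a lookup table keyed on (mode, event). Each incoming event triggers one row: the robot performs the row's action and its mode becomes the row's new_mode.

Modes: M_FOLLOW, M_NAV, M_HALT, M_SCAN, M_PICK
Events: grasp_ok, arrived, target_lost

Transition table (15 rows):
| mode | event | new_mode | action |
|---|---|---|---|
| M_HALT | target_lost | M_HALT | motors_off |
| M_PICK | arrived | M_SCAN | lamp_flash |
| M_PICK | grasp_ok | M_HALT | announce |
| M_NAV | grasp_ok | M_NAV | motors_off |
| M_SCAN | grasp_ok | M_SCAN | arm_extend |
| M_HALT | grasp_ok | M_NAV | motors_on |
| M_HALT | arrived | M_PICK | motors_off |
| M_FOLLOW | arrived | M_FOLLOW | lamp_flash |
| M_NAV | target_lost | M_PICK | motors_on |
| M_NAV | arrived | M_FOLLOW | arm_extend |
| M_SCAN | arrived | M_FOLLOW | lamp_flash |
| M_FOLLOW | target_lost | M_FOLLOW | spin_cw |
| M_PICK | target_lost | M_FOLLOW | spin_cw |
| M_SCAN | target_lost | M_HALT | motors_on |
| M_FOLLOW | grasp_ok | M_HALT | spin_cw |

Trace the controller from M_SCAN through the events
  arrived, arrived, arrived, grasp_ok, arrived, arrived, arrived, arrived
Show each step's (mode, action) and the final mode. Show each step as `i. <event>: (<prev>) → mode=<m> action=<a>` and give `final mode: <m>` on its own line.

1. arrived: (M_SCAN) → mode=M_FOLLOW action=lamp_flash
2. arrived: (M_FOLLOW) → mode=M_FOLLOW action=lamp_flash
3. arrived: (M_FOLLOW) → mode=M_FOLLOW action=lamp_flash
4. grasp_ok: (M_FOLLOW) → mode=M_HALT action=spin_cw
5. arrived: (M_HALT) → mode=M_PICK action=motors_off
6. arrived: (M_PICK) → mode=M_SCAN action=lamp_flash
7. arrived: (M_SCAN) → mode=M_FOLLOW action=lamp_flash
8. arrived: (M_FOLLOW) → mode=M_FOLLOW action=lamp_flash

final mode: M_FOLLOW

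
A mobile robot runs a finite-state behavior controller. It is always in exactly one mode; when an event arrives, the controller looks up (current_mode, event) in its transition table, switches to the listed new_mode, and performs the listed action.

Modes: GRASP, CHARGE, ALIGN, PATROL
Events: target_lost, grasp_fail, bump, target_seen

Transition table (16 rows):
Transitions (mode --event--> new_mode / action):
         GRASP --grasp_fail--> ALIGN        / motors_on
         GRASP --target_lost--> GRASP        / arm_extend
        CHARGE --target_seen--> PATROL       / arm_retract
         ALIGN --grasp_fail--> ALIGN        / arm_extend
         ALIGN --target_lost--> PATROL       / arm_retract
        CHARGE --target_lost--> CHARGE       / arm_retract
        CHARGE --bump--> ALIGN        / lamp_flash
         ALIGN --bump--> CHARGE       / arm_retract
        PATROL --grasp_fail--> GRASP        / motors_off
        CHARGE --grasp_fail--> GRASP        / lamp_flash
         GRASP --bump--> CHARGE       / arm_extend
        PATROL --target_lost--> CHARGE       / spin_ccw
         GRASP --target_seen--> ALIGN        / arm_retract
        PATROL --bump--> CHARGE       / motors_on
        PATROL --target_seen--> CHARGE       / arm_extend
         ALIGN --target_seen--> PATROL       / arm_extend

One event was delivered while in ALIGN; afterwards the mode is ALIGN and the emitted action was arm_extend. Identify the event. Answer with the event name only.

grasp_fail

try target_lost: (ALIGN, target_lost) → (PATROL, arm_retract)
try grasp_fail: (ALIGN, grasp_fail) → (ALIGN, arm_extend)  ← matches
try bump: (ALIGN, bump) → (CHARGE, arm_retract)
try target_seen: (ALIGN, target_seen) → (PATROL, arm_extend)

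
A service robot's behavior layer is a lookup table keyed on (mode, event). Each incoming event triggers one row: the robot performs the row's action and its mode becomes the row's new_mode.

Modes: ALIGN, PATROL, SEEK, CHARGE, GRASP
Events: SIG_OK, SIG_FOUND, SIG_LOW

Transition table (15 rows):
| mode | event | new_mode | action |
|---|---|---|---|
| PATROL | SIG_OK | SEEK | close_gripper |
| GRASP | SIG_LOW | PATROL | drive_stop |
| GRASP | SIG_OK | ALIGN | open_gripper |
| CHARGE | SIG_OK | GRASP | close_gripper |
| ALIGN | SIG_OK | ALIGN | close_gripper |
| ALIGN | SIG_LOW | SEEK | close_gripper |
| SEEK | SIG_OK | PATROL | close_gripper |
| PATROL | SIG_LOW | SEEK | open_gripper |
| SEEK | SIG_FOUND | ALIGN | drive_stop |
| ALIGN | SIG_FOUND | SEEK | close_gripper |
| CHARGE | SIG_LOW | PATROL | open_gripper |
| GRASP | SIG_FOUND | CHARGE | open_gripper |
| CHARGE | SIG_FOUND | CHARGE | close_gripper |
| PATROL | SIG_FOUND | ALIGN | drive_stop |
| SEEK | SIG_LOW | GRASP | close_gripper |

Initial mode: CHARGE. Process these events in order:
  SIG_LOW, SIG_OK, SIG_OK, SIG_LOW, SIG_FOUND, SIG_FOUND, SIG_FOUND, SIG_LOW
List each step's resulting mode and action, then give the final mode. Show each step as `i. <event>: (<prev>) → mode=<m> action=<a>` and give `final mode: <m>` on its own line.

1. SIG_LOW: (CHARGE) → mode=PATROL action=open_gripper
2. SIG_OK: (PATROL) → mode=SEEK action=close_gripper
3. SIG_OK: (SEEK) → mode=PATROL action=close_gripper
4. SIG_LOW: (PATROL) → mode=SEEK action=open_gripper
5. SIG_FOUND: (SEEK) → mode=ALIGN action=drive_stop
6. SIG_FOUND: (ALIGN) → mode=SEEK action=close_gripper
7. SIG_FOUND: (SEEK) → mode=ALIGN action=drive_stop
8. SIG_LOW: (ALIGN) → mode=SEEK action=close_gripper

final mode: SEEK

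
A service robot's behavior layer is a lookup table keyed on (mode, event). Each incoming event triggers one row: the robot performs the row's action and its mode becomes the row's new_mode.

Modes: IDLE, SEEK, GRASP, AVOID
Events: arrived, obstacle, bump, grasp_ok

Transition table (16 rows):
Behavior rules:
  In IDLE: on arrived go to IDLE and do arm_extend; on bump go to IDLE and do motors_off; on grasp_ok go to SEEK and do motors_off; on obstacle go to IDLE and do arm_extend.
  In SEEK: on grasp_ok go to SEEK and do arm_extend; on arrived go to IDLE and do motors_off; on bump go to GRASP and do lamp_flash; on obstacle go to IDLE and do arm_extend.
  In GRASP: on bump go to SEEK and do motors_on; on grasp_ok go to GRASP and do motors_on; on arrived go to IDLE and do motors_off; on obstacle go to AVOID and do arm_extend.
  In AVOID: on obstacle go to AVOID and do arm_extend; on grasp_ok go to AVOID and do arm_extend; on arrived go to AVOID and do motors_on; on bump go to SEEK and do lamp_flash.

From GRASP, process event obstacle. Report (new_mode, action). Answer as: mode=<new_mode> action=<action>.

current mode = GRASP; filter table to that mode:
  (GRASP, bump) → (SEEK, motors_on)
  (GRASP, grasp_ok) → (GRASP, motors_on)
  (GRASP, arrived) → (IDLE, motors_off)
  (GRASP, obstacle) → (AVOID, arm_extend)  ← event matches
event = obstacle selects (AVOID, arm_extend)

mode=AVOID action=arm_extend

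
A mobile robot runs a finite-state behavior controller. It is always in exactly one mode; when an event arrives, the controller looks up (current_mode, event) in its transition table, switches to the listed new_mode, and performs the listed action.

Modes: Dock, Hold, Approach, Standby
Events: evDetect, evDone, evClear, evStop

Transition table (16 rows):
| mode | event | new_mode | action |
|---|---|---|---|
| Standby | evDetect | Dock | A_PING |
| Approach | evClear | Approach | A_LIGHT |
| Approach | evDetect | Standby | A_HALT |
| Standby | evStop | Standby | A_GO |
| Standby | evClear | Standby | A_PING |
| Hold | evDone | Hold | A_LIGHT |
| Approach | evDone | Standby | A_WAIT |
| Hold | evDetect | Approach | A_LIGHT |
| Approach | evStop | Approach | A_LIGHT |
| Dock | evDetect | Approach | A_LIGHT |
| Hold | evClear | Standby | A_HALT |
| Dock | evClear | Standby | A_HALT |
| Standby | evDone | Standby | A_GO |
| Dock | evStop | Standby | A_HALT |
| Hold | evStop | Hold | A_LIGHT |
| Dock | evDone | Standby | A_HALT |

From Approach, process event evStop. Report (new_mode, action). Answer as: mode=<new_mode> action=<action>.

mode=Approach action=A_LIGHT

current mode = Approach; filter table to that mode:
  (Approach, evClear) → (Approach, A_LIGHT)
  (Approach, evDetect) → (Standby, A_HALT)
  (Approach, evDone) → (Standby, A_WAIT)
  (Approach, evStop) → (Approach, A_LIGHT)  ← event matches
event = evStop selects (Approach, A_LIGHT)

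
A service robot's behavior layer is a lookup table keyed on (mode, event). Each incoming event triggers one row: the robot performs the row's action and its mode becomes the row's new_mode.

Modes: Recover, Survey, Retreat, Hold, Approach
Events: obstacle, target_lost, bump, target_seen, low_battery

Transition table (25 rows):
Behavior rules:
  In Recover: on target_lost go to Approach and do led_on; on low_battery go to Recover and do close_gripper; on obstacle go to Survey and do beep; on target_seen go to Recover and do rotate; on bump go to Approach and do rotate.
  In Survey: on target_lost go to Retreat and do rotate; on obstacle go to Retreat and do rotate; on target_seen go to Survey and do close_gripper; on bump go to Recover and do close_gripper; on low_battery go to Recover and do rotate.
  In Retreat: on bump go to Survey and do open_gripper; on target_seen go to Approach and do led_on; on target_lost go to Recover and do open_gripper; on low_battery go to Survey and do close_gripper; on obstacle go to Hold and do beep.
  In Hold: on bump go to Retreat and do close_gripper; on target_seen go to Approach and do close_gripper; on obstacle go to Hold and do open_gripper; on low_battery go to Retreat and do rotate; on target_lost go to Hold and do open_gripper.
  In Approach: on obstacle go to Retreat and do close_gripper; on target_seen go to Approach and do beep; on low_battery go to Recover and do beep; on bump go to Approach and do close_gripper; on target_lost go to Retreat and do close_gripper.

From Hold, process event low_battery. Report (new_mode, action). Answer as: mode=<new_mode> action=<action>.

current mode = Hold; filter table to that mode:
  (Hold, bump) → (Retreat, close_gripper)
  (Hold, target_seen) → (Approach, close_gripper)
  (Hold, obstacle) → (Hold, open_gripper)
  (Hold, low_battery) → (Retreat, rotate)  ← event matches
  (Hold, target_lost) → (Hold, open_gripper)
event = low_battery selects (Retreat, rotate)

mode=Retreat action=rotate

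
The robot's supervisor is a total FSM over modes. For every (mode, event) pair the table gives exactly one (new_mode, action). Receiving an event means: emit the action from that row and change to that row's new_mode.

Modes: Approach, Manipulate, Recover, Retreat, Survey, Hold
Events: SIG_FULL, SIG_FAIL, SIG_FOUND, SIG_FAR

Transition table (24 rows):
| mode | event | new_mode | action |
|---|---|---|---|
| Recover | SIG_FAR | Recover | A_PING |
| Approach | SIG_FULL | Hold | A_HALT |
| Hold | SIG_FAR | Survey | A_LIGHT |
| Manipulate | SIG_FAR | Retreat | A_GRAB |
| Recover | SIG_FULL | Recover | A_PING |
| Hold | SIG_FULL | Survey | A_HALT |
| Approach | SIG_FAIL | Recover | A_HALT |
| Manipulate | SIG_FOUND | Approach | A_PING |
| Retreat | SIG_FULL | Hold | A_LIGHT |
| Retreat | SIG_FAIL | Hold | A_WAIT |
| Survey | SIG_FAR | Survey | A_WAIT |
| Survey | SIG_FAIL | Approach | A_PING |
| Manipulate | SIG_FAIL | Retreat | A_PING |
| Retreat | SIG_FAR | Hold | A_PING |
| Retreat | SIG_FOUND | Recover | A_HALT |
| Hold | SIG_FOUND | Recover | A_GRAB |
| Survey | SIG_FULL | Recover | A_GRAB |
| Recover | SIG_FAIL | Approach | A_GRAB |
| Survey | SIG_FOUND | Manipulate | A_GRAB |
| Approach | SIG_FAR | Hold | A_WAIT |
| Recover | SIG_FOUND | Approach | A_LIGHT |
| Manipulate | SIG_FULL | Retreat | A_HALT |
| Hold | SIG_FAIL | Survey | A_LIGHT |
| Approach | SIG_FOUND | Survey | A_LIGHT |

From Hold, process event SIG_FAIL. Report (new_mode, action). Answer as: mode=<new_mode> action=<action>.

current mode = Hold; filter table to that mode:
  (Hold, SIG_FAR) → (Survey, A_LIGHT)
  (Hold, SIG_FULL) → (Survey, A_HALT)
  (Hold, SIG_FOUND) → (Recover, A_GRAB)
  (Hold, SIG_FAIL) → (Survey, A_LIGHT)  ← event matches
event = SIG_FAIL selects (Survey, A_LIGHT)

mode=Survey action=A_LIGHT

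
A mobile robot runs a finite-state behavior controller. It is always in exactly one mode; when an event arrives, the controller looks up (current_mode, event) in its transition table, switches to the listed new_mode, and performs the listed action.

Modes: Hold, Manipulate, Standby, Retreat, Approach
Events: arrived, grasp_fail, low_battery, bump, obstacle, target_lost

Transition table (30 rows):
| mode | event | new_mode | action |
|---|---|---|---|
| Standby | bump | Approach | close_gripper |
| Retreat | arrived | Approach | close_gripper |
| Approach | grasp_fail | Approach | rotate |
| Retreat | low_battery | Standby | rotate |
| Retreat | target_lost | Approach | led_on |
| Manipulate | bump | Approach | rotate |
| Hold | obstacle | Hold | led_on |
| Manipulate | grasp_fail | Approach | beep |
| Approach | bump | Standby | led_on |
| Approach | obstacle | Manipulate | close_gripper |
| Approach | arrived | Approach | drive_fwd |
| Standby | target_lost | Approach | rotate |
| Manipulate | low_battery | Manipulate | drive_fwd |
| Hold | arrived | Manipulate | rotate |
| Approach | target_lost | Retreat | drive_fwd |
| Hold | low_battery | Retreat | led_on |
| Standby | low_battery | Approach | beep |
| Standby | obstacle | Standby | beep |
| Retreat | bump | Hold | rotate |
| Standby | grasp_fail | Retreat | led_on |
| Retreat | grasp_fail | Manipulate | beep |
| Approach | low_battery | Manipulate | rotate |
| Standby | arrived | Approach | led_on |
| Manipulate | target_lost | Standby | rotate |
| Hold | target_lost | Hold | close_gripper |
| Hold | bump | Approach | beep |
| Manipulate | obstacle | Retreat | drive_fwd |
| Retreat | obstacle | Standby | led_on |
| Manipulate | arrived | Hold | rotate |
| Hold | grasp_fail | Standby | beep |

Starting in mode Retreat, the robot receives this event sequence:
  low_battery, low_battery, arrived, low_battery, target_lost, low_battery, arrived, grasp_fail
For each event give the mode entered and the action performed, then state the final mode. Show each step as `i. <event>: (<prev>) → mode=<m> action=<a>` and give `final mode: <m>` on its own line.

1. low_battery: (Retreat) → mode=Standby action=rotate
2. low_battery: (Standby) → mode=Approach action=beep
3. arrived: (Approach) → mode=Approach action=drive_fwd
4. low_battery: (Approach) → mode=Manipulate action=rotate
5. target_lost: (Manipulate) → mode=Standby action=rotate
6. low_battery: (Standby) → mode=Approach action=beep
7. arrived: (Approach) → mode=Approach action=drive_fwd
8. grasp_fail: (Approach) → mode=Approach action=rotate

final mode: Approach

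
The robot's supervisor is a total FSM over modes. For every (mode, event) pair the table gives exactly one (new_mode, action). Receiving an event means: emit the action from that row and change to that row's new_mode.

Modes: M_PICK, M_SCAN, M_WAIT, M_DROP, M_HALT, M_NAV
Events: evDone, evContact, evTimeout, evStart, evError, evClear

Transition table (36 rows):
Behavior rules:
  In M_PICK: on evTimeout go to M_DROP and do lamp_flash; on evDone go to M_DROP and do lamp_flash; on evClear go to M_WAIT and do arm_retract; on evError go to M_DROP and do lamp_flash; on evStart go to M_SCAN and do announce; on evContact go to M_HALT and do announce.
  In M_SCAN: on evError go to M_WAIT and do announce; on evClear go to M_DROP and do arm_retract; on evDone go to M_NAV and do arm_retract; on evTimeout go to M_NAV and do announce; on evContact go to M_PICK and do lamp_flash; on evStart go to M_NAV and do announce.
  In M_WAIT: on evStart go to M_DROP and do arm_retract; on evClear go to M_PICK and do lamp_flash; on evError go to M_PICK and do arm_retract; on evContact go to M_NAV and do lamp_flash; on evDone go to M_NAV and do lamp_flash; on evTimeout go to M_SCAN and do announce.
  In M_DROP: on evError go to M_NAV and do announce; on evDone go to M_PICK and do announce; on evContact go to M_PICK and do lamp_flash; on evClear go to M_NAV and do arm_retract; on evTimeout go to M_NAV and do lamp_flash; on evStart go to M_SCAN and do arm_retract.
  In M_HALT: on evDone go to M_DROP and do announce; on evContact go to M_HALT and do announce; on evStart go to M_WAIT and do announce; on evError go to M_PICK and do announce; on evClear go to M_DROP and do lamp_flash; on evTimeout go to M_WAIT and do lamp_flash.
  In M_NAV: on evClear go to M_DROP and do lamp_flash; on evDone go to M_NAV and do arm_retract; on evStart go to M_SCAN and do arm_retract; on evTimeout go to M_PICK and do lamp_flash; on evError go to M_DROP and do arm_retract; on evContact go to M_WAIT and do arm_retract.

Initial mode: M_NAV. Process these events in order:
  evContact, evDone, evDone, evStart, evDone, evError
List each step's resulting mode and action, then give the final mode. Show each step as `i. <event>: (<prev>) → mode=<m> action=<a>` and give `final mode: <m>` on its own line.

1. evContact: (M_NAV) → mode=M_WAIT action=arm_retract
2. evDone: (M_WAIT) → mode=M_NAV action=lamp_flash
3. evDone: (M_NAV) → mode=M_NAV action=arm_retract
4. evStart: (M_NAV) → mode=M_SCAN action=arm_retract
5. evDone: (M_SCAN) → mode=M_NAV action=arm_retract
6. evError: (M_NAV) → mode=M_DROP action=arm_retract

final mode: M_DROP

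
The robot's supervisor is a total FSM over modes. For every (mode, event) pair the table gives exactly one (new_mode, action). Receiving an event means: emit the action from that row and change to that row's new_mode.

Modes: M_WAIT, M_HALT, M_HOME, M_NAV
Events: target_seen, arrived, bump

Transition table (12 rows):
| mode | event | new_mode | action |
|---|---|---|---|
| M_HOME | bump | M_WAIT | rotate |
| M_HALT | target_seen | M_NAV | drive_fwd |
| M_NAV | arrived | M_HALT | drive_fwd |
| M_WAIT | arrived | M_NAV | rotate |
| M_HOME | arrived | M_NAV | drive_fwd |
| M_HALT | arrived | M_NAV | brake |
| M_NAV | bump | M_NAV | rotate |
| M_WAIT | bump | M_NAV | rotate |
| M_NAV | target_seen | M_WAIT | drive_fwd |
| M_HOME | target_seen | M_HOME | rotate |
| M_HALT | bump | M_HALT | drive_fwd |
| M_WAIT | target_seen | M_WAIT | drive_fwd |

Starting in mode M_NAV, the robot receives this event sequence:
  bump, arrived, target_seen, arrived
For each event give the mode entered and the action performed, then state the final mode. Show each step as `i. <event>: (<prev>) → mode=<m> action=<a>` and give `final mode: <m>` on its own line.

final mode: M_HALT

1. bump: (M_NAV) → mode=M_NAV action=rotate
2. arrived: (M_NAV) → mode=M_HALT action=drive_fwd
3. target_seen: (M_HALT) → mode=M_NAV action=drive_fwd
4. arrived: (M_NAV) → mode=M_HALT action=drive_fwd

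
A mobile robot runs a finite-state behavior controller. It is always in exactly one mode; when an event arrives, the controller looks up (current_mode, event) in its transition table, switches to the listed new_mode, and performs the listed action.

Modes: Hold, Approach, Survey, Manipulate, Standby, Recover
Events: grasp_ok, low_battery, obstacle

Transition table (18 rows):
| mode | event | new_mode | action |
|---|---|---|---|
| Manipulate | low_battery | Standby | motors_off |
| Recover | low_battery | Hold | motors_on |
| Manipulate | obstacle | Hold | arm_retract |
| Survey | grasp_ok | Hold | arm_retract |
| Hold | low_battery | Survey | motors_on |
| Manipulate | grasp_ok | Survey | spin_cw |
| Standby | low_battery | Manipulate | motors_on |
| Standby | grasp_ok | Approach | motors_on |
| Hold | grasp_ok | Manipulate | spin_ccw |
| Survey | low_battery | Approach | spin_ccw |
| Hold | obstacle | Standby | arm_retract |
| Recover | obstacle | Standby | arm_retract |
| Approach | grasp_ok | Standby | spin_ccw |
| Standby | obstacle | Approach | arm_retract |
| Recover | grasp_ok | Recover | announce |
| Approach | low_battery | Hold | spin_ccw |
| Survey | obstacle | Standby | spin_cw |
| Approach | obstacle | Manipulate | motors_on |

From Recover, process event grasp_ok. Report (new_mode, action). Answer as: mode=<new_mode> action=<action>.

mode=Recover action=announce

current mode = Recover; filter table to that mode:
  (Recover, low_battery) → (Hold, motors_on)
  (Recover, obstacle) → (Standby, arm_retract)
  (Recover, grasp_ok) → (Recover, announce)  ← event matches
event = grasp_ok selects (Recover, announce)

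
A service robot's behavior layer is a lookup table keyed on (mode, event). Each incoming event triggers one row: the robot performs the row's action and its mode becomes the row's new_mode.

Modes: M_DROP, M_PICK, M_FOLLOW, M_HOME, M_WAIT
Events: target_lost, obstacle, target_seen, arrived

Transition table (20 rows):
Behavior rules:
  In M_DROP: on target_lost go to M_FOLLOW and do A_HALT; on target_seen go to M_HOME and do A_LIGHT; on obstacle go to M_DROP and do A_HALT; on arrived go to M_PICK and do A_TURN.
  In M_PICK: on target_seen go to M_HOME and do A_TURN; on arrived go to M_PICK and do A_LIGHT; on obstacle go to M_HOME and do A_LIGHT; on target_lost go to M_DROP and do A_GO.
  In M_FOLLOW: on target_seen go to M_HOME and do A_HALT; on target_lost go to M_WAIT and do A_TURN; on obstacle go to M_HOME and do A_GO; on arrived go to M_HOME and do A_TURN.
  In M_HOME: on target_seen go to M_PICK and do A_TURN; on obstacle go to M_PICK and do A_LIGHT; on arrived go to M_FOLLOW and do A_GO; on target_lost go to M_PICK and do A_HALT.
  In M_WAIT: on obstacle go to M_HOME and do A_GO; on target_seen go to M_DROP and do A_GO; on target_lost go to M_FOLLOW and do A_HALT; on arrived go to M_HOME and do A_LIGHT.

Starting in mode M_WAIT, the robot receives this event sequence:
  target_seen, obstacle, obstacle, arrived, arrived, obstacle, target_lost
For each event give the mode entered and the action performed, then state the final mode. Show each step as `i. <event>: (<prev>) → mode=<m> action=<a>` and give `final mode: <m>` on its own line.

1. target_seen: (M_WAIT) → mode=M_DROP action=A_GO
2. obstacle: (M_DROP) → mode=M_DROP action=A_HALT
3. obstacle: (M_DROP) → mode=M_DROP action=A_HALT
4. arrived: (M_DROP) → mode=M_PICK action=A_TURN
5. arrived: (M_PICK) → mode=M_PICK action=A_LIGHT
6. obstacle: (M_PICK) → mode=M_HOME action=A_LIGHT
7. target_lost: (M_HOME) → mode=M_PICK action=A_HALT

final mode: M_PICK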